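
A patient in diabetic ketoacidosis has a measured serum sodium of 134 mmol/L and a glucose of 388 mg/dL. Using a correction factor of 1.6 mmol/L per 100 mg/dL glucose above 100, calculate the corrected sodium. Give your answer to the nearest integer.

139 mmol/L

Corrected Na = measured Na + 1.6 · (glucose − 100)/100
= 134 + 1.6 · (388 − 100)/100
= 134 + 4.6
= 138.6 mmol/L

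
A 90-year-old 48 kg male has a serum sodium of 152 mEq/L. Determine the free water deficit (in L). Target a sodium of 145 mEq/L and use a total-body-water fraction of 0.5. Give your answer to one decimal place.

1.2 L

TBW = 0.5 · 48 = 24 L
Free water deficit = TBW · (Na/145 − 1)
= 24 · (152/145 − 1)
= 24 · 0.0483
= 1.16 L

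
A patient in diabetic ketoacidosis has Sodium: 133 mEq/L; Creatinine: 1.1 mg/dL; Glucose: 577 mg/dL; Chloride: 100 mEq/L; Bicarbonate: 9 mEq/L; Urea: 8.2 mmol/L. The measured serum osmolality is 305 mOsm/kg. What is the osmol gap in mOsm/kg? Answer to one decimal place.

Calculated osmolality = 2·Na + glucose/18 + urea
= 2·133 + 577/18 + 8.2
= 266 + 32.06 + 8.20
= 306.26 mOsm/kg ≈ 306.3 mOsm/kg
Osmolar gap = measured − calculated = 305 − 306.3 = -1.3 mOsm/kg

-1.3 mOsm/kg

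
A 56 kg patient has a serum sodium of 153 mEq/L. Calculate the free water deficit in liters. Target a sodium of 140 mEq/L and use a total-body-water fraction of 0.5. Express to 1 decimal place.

2.6 L

TBW = 0.5 · 56 = 28 L
Free water deficit = TBW · (Na/140 − 1)
= 28 · (153/140 − 1)
= 28 · 0.0929
= 2.6 L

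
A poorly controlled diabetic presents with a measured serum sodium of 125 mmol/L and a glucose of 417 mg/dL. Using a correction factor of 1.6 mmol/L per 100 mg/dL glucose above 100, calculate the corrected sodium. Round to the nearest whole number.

130 mmol/L

Corrected Na = measured Na + 1.6 · (glucose − 100)/100
= 125 + 1.6 · (417 − 100)/100
= 125 + 5.1
= 130.1 mmol/L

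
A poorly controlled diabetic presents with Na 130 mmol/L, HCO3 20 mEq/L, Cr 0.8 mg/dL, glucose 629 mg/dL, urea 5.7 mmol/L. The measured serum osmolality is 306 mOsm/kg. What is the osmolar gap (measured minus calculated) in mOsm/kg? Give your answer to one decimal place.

Calculated osmolality = 2·Na + glucose/18 + urea
= 2·130 + 629/18 + 5.7
= 260 + 34.94 + 5.70
= 300.64 mOsm/kg ≈ 300.6 mOsm/kg
Osmolar gap = measured − calculated = 306 − 300.6 = 5.4 mOsm/kg

5.4 mOsm/kg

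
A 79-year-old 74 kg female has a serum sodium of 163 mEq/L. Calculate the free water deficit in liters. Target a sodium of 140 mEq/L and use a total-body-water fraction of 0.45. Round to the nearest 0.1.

TBW = 0.45 · 74 = 33.3 L
Free water deficit = TBW · (Na/140 − 1)
= 33.3 · (163/140 − 1)
= 33.3 · 0.1643
= 5.47 L

5.5 L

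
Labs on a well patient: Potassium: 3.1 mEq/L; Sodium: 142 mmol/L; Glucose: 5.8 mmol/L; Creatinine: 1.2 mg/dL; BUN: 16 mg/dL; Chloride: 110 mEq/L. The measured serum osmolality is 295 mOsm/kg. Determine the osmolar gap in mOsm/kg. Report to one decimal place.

Calculated osmolality = 2·Na + glucose + BUN/2.8
= 2·142 + 5.8 + 16/2.8
= 284 + 5.80 + 5.71
= 295.51 mOsm/kg ≈ 295.5 mOsm/kg
Osmolar gap = measured − calculated = 295 − 295.5 = -0.5 mOsm/kg

-0.5 mOsm/kg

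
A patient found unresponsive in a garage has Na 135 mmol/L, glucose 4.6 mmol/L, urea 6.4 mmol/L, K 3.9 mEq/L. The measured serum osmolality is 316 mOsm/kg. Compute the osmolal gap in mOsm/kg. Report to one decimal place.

Calculated osmolality = 2·Na + glucose + urea
= 2·135 + 4.6 + 6.4
= 270 + 4.60 + 6.40
= 281 mOsm/kg ≈ 281.0 mOsm/kg
Osmolar gap = measured − calculated = 316 − 281.0 = 35.0 mOsm/kg

35.0 mOsm/kg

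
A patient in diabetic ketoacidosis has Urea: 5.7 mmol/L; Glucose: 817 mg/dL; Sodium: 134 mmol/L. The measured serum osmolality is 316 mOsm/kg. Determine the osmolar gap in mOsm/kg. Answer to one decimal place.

-3.1 mOsm/kg

Calculated osmolality = 2·Na + glucose/18 + urea
= 2·134 + 817/18 + 5.7
= 268 + 45.39 + 5.70
= 319.09 mOsm/kg ≈ 319.1 mOsm/kg
Osmolar gap = measured − calculated = 316 − 319.1 = -3.1 mOsm/kg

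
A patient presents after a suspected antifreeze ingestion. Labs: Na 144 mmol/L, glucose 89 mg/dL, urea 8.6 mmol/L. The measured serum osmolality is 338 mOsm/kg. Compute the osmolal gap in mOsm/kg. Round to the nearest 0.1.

36.5 mOsm/kg

Calculated osmolality = 2·Na + glucose/18 + urea
= 2·144 + 89/18 + 8.6
= 288 + 4.94 + 8.60
= 301.54 mOsm/kg ≈ 301.5 mOsm/kg
Osmolar gap = measured − calculated = 338 − 301.5 = 36.5 mOsm/kg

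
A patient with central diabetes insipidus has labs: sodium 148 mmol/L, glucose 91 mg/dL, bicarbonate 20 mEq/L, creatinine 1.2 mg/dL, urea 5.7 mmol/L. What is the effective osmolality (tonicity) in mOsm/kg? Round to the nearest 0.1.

301.1 mOsm/kg

Effective osmolality excludes urea (freely permeant across cell membranes):
2·Na + glucose/18
= 2·148 + 91/18
= 296 + 5.06
= 301.06 mOsm/kg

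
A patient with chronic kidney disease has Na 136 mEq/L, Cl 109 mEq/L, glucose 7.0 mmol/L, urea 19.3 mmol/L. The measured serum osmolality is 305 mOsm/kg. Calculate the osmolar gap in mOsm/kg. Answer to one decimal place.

6.7 mOsm/kg

Calculated osmolality = 2·Na + glucose + urea
= 2·136 + 7 + 19.3
= 272 + 7 + 19.30
= 298.3 mOsm/kg ≈ 298.3 mOsm/kg
Osmolar gap = measured − calculated = 305 − 298.3 = 6.7 mOsm/kg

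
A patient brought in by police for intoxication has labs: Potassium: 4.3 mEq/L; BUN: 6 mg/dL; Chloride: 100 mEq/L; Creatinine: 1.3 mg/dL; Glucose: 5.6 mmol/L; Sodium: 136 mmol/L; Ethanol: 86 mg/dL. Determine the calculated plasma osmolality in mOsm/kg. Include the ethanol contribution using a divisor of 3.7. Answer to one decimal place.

303.0 mOsm/kg

Calculated osmolality = 2·Na + glucose + BUN/2.8 + ethanol/3.7
= 2·136 + 5.6 + 6/2.8 + 86/3.7
= 272 + 5.60 + 2.14 + 23.24
= 302.98 mOsm/kg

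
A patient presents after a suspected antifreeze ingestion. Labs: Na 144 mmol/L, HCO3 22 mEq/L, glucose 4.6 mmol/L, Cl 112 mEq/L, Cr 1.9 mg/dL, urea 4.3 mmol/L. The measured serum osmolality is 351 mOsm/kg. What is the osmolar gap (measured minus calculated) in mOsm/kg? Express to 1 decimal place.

54.1 mOsm/kg

Calculated osmolality = 2·Na + glucose + urea
= 2·144 + 4.6 + 4.3
= 288 + 4.60 + 4.30
= 296.9 mOsm/kg ≈ 296.9 mOsm/kg
Osmolar gap = measured − calculated = 351 − 296.9 = 54.1 mOsm/kg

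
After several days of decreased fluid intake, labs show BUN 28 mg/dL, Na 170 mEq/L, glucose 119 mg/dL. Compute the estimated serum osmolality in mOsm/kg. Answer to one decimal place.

Calculated osmolality = 2·Na + glucose/18 + BUN/2.8
= 2·170 + 119/18 + 28/2.8
= 340 + 6.61 + 10
= 356.61 mOsm/kg

356.6 mOsm/kg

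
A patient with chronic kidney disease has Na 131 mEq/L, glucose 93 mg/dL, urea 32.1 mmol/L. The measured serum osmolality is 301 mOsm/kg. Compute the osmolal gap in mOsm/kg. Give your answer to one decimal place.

1.7 mOsm/kg

Calculated osmolality = 2·Na + glucose/18 + urea
= 2·131 + 93/18 + 32.1
= 262 + 5.17 + 32.10
= 299.27 mOsm/kg ≈ 299.3 mOsm/kg
Osmolar gap = measured − calculated = 301 − 299.3 = 1.7 mOsm/kg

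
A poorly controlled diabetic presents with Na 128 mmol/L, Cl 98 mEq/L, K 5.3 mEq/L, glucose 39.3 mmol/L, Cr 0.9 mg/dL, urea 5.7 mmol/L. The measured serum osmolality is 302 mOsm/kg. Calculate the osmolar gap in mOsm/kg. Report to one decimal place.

1.0 mOsm/kg

Calculated osmolality = 2·Na + glucose + urea
= 2·128 + 39.3 + 5.7
= 256 + 39.30 + 5.70
= 301 mOsm/kg ≈ 301.0 mOsm/kg
Osmolar gap = measured − calculated = 302 − 301.0 = 1.0 mOsm/kg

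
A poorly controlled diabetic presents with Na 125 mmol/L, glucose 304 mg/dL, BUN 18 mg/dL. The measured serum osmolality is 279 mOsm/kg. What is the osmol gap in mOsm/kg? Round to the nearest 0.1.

5.7 mOsm/kg

Calculated osmolality = 2·Na + glucose/18 + BUN/2.8
= 2·125 + 304/18 + 18/2.8
= 250 + 16.89 + 6.43
= 273.32 mOsm/kg ≈ 273.3 mOsm/kg
Osmolar gap = measured − calculated = 279 − 273.3 = 5.7 mOsm/kg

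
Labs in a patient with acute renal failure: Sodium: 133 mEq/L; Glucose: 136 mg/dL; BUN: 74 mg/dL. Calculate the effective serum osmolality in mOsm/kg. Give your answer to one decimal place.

273.6 mOsm/kg

Effective osmolality excludes urea (freely permeant across cell membranes):
2·Na + glucose/18
= 2·133 + 136/18
= 266 + 7.56
= 273.56 mOsm/kg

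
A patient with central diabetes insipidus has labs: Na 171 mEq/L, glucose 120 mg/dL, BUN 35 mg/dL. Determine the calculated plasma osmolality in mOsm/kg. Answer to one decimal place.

Calculated osmolality = 2·Na + glucose/18 + BUN/2.8
= 2·171 + 120/18 + 35/2.8
= 342 + 6.67 + 12.50
= 361.17 mOsm/kg

361.2 mOsm/kg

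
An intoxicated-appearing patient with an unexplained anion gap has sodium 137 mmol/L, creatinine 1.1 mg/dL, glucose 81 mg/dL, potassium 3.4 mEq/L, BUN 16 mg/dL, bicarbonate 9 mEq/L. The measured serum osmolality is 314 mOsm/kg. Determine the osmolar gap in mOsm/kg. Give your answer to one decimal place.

29.8 mOsm/kg

Calculated osmolality = 2·Na + glucose/18 + BUN/2.8
= 2·137 + 81/18 + 16/2.8
= 274 + 4.50 + 5.71
= 284.21 mOsm/kg ≈ 284.2 mOsm/kg
Osmolar gap = measured − calculated = 314 − 284.2 = 29.8 mOsm/kg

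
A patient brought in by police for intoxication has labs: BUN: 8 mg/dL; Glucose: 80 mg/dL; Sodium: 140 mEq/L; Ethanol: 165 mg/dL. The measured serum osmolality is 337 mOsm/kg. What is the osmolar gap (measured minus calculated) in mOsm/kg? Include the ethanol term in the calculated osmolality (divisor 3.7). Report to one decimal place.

Calculated osmolality = 2·Na + glucose/18 + BUN/2.8 + ethanol/3.7
= 2·140 + 80/18 + 8/2.8 + 165/3.7
= 280 + 4.44 + 2.86 + 44.59
= 331.89 mOsm/kg ≈ 331.9 mOsm/kg
Osmolar gap = measured − calculated = 337 − 331.9 = 5.1 mOsm/kg

5.1 mOsm/kg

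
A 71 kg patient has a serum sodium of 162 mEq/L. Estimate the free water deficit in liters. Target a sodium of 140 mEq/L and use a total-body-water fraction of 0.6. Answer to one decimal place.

TBW = 0.6 · 71 = 42.6 L
Free water deficit = TBW · (Na/140 − 1)
= 42.6 · (162/140 − 1)
= 42.6 · 0.1571
= 6.69 L

6.7 L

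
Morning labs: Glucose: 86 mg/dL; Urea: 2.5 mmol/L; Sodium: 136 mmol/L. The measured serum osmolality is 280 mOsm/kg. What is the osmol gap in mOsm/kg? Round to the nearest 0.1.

0.7 mOsm/kg

Calculated osmolality = 2·Na + glucose/18 + urea
= 2·136 + 86/18 + 2.5
= 272 + 4.78 + 2.50
= 279.28 mOsm/kg ≈ 279.3 mOsm/kg
Osmolar gap = measured − calculated = 280 − 279.3 = 0.7 mOsm/kg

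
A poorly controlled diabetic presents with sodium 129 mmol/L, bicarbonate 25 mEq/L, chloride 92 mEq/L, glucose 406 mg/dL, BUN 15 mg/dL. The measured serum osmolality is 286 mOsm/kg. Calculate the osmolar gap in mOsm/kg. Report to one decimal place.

Calculated osmolality = 2·Na + glucose/18 + BUN/2.8
= 2·129 + 406/18 + 15/2.8
= 258 + 22.56 + 5.36
= 285.92 mOsm/kg ≈ 285.9 mOsm/kg
Osmolar gap = measured − calculated = 286 − 285.9 = 0.1 mOsm/kg

0.1 mOsm/kg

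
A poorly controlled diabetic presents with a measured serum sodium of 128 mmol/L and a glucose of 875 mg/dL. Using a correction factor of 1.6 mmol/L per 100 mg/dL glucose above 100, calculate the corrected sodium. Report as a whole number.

140 mmol/L

Corrected Na = measured Na + 1.6 · (glucose − 100)/100
= 128 + 1.6 · (875 − 100)/100
= 128 + 12.4
= 140.4 mmol/L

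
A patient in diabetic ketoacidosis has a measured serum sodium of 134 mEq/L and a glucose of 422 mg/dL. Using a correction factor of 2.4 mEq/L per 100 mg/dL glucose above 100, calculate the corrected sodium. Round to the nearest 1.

142 mEq/L

Corrected Na = measured Na + 2.4 · (glucose − 100)/100
= 134 + 2.4 · (422 − 100)/100
= 134 + 7.7
= 141.7 mEq/L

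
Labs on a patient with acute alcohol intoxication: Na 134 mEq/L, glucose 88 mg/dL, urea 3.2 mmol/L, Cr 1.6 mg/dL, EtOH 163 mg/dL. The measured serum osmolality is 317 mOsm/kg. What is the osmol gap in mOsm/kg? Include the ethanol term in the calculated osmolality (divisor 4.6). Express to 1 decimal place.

5.5 mOsm/kg

Calculated osmolality = 2·Na + glucose/18 + urea + ethanol/4.6
= 2·134 + 88/18 + 3.2 + 163/4.6
= 268 + 4.89 + 3.20 + 35.43
= 311.52 mOsm/kg ≈ 311.5 mOsm/kg
Osmolar gap = measured − calculated = 317 − 311.5 = 5.5 mOsm/kg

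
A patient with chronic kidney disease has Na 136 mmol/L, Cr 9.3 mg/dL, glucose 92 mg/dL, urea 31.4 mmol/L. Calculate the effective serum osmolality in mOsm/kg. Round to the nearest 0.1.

277.1 mOsm/kg

Effective osmolality excludes urea (freely permeant across cell membranes):
2·Na + glucose/18
= 2·136 + 92/18
= 272 + 5.11
= 277.11 mOsm/kg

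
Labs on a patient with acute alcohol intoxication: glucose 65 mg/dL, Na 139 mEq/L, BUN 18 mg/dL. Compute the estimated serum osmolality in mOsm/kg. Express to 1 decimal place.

288.0 mOsm/kg

Calculated osmolality = 2·Na + glucose/18 + BUN/2.8
= 2·139 + 65/18 + 18/2.8
= 278 + 3.61 + 6.43
= 288.04 mOsm/kg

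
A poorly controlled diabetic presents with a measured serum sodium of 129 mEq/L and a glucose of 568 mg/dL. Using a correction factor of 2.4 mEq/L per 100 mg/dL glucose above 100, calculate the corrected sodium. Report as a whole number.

Corrected Na = measured Na + 2.4 · (glucose − 100)/100
= 129 + 2.4 · (568 − 100)/100
= 129 + 11.2
= 140.2 mEq/L

140 mEq/L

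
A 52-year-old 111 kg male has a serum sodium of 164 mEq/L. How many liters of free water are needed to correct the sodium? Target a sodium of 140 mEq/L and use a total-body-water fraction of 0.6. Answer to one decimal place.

TBW = 0.6 · 111 = 66.6 L
Free water deficit = TBW · (Na/140 − 1)
= 66.6 · (164/140 − 1)
= 66.6 · 0.1714
= 11.42 L

11.4 L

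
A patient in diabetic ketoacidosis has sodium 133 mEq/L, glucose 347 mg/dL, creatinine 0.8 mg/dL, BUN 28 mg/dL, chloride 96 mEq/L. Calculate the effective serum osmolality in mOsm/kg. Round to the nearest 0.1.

Effective osmolality excludes urea (freely permeant across cell membranes):
2·Na + glucose/18
= 2·133 + 347/18
= 266 + 19.28
= 285.28 mOsm/kg

285.3 mOsm/kg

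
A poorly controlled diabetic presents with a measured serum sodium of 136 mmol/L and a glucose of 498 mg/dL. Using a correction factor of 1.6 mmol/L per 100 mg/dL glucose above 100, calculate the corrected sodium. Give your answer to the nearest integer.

Corrected Na = measured Na + 1.6 · (glucose − 100)/100
= 136 + 1.6 · (498 − 100)/100
= 136 + 6.4
= 142.4 mmol/L

142 mmol/L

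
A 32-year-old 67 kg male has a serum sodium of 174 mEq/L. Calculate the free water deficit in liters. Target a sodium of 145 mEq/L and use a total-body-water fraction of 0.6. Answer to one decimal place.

TBW = 0.6 · 67 = 40.2 L
Free water deficit = TBW · (Na/145 − 1)
= 40.2 · (174/145 − 1)
= 40.2 · 0.2
= 8.04 L

8.0 L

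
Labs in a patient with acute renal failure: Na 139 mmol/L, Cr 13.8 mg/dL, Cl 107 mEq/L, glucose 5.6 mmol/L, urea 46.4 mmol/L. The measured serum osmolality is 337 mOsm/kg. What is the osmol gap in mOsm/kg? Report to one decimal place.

7.0 mOsm/kg

Calculated osmolality = 2·Na + glucose + urea
= 2·139 + 5.6 + 46.4
= 278 + 5.60 + 46.40
= 330 mOsm/kg ≈ 330.0 mOsm/kg
Osmolar gap = measured − calculated = 337 − 330.0 = 7.0 mOsm/kg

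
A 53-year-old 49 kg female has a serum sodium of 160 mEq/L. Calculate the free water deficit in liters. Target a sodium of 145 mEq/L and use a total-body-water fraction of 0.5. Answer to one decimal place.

2.5 L

TBW = 0.5 · 49 = 24.5 L
Free water deficit = TBW · (Na/145 − 1)
= 24.5 · (160/145 − 1)
= 24.5 · 0.1034
= 2.53 L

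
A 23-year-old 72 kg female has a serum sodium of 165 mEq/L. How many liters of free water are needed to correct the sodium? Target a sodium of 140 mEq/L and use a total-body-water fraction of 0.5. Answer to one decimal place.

6.4 L

TBW = 0.5 · 72 = 36 L
Free water deficit = TBW · (Na/140 − 1)
= 36 · (165/140 − 1)
= 36 · 0.1786
= 6.43 L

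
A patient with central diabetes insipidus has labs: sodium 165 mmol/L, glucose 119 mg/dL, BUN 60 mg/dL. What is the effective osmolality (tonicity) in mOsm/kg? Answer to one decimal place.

336.6 mOsm/kg

Effective osmolality excludes urea (freely permeant across cell membranes):
2·Na + glucose/18
= 2·165 + 119/18
= 330 + 6.61
= 336.61 mOsm/kg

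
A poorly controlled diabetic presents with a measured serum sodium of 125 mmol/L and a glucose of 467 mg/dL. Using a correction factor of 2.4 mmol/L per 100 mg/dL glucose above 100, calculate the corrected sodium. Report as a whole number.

134 mmol/L

Corrected Na = measured Na + 2.4 · (glucose − 100)/100
= 125 + 2.4 · (467 − 100)/100
= 125 + 8.8
= 133.8 mmol/L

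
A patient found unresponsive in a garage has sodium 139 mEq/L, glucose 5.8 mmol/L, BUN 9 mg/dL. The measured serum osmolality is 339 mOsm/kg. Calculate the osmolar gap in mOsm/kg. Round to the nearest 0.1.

52.0 mOsm/kg

Calculated osmolality = 2·Na + glucose + BUN/2.8
= 2·139 + 5.8 + 9/2.8
= 278 + 5.80 + 3.21
= 287.01 mOsm/kg ≈ 287.0 mOsm/kg
Osmolar gap = measured − calculated = 339 − 287.0 = 52.0 mOsm/kg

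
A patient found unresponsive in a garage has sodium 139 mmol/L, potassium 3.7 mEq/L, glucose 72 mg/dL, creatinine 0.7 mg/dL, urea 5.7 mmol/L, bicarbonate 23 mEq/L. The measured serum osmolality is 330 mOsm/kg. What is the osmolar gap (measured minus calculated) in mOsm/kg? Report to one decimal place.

42.3 mOsm/kg

Calculated osmolality = 2·Na + glucose/18 + urea
= 2·139 + 72/18 + 5.7
= 278 + 4 + 5.70
= 287.7 mOsm/kg ≈ 287.7 mOsm/kg
Osmolar gap = measured − calculated = 330 − 287.7 = 42.3 mOsm/kg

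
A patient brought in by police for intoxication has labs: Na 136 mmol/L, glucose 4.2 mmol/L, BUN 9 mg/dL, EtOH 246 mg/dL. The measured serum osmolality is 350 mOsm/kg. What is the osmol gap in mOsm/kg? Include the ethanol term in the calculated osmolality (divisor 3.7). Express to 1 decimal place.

4.1 mOsm/kg

Calculated osmolality = 2·Na + glucose + BUN/2.8 + ethanol/3.7
= 2·136 + 4.2 + 9/2.8 + 246/3.7
= 272 + 4.20 + 3.21 + 66.49
= 345.9 mOsm/kg ≈ 345.9 mOsm/kg
Osmolar gap = measured − calculated = 350 − 345.9 = 4.1 mOsm/kg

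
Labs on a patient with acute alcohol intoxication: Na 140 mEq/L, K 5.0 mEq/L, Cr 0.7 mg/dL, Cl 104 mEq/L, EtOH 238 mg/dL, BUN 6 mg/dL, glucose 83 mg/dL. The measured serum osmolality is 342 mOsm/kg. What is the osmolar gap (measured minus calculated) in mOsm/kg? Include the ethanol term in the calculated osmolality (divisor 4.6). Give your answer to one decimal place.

Calculated osmolality = 2·Na + glucose/18 + BUN/2.8 + ethanol/4.6
= 2·140 + 83/18 + 6/2.8 + 238/4.6
= 280 + 4.61 + 2.14 + 51.74
= 338.49 mOsm/kg ≈ 338.5 mOsm/kg
Osmolar gap = measured − calculated = 342 − 338.5 = 3.5 mOsm/kg

3.5 mOsm/kg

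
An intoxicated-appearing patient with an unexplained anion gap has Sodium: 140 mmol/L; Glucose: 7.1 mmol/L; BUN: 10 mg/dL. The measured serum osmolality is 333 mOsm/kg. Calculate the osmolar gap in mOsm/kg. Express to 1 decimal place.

Calculated osmolality = 2·Na + glucose + BUN/2.8
= 2·140 + 7.1 + 10/2.8
= 280 + 7.10 + 3.57
= 290.67 mOsm/kg ≈ 290.7 mOsm/kg
Osmolar gap = measured − calculated = 333 − 290.7 = 42.3 mOsm/kg

42.3 mOsm/kg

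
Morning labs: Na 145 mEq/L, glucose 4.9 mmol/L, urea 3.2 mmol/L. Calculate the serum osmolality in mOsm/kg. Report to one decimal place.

298.1 mOsm/kg

Calculated osmolality = 2·Na + glucose + urea
= 2·145 + 4.9 + 3.2
= 290 + 4.90 + 3.20
= 298.1 mOsm/kg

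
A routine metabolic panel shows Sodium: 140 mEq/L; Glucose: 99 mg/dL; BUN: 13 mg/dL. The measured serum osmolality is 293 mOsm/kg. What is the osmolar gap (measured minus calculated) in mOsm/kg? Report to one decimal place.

Calculated osmolality = 2·Na + glucose/18 + BUN/2.8
= 2·140 + 99/18 + 13/2.8
= 280 + 5.50 + 4.64
= 290.14 mOsm/kg ≈ 290.1 mOsm/kg
Osmolar gap = measured − calculated = 293 − 290.1 = 2.9 mOsm/kg

2.9 mOsm/kg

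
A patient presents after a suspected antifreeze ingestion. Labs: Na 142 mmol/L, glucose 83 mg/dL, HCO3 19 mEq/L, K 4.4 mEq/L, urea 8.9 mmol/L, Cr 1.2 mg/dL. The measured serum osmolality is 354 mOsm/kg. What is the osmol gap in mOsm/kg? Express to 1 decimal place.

56.5 mOsm/kg

Calculated osmolality = 2·Na + glucose/18 + urea
= 2·142 + 83/18 + 8.9
= 284 + 4.61 + 8.90
= 297.51 mOsm/kg ≈ 297.5 mOsm/kg
Osmolar gap = measured − calculated = 354 − 297.5 = 56.5 mOsm/kg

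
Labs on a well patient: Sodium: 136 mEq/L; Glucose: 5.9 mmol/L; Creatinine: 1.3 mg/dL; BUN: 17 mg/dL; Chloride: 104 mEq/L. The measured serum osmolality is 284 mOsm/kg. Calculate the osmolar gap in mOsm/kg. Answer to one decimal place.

Calculated osmolality = 2·Na + glucose + BUN/2.8
= 2·136 + 5.9 + 17/2.8
= 272 + 5.90 + 6.07
= 283.97 mOsm/kg ≈ 284.0 mOsm/kg
Osmolar gap = measured − calculated = 284 − 284.0 = 0.0 mOsm/kg

0.0 mOsm/kg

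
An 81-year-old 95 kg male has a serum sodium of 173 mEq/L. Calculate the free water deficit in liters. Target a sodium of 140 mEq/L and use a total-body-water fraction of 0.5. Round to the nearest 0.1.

11.2 L

TBW = 0.5 · 95 = 47.5 L
Free water deficit = TBW · (Na/140 − 1)
= 47.5 · (173/140 − 1)
= 47.5 · 0.2357
= 11.2 L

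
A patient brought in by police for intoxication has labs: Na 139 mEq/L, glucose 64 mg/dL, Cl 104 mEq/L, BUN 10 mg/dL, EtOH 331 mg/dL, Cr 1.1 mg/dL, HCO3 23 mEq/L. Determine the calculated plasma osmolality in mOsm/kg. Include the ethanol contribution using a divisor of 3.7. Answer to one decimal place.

Calculated osmolality = 2·Na + glucose/18 + BUN/2.8 + ethanol/3.7
= 2·139 + 64/18 + 10/2.8 + 331/3.7
= 278 + 3.56 + 3.57 + 89.46
= 374.59 mOsm/kg

374.6 mOsm/kg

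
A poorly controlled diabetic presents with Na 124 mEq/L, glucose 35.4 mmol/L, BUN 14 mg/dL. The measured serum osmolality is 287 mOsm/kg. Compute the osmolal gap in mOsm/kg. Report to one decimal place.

Calculated osmolality = 2·Na + glucose + BUN/2.8
= 2·124 + 35.4 + 14/2.8
= 248 + 35.40 + 5
= 288.4 mOsm/kg ≈ 288.4 mOsm/kg
Osmolar gap = measured − calculated = 287 − 288.4 = -1.4 mOsm/kg

-1.4 mOsm/kg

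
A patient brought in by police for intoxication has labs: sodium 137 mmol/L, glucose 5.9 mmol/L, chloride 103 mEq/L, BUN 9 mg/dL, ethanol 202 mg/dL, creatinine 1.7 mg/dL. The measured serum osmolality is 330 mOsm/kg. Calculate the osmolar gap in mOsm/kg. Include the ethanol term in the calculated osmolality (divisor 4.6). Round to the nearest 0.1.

3.0 mOsm/kg

Calculated osmolality = 2·Na + glucose + BUN/2.8 + ethanol/4.6
= 2·137 + 5.9 + 9/2.8 + 202/4.6
= 274 + 5.90 + 3.21 + 43.91
= 327.02 mOsm/kg ≈ 327.0 mOsm/kg
Osmolar gap = measured − calculated = 330 − 327.0 = 3.0 mOsm/kg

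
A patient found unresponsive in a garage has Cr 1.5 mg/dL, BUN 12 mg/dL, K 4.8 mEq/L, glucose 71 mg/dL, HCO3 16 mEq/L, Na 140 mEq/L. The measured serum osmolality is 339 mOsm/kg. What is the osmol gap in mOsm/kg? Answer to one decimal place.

50.8 mOsm/kg

Calculated osmolality = 2·Na + glucose/18 + BUN/2.8
= 2·140 + 71/18 + 12/2.8
= 280 + 3.94 + 4.29
= 288.23 mOsm/kg ≈ 288.2 mOsm/kg
Osmolar gap = measured − calculated = 339 − 288.2 = 50.8 mOsm/kg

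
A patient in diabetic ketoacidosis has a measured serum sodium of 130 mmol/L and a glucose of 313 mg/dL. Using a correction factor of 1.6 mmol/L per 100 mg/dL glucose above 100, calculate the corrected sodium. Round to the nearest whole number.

Corrected Na = measured Na + 1.6 · (glucose − 100)/100
= 130 + 1.6 · (313 − 100)/100
= 130 + 3.4
= 133.4 mmol/L

133 mmol/L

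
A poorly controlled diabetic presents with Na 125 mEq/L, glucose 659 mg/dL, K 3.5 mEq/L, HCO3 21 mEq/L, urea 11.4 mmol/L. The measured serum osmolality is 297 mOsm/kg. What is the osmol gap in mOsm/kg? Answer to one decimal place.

Calculated osmolality = 2·Na + glucose/18 + urea
= 2·125 + 659/18 + 11.4
= 250 + 36.61 + 11.40
= 298.01 mOsm/kg ≈ 298.0 mOsm/kg
Osmolar gap = measured − calculated = 297 − 298.0 = -1.0 mOsm/kg

-1.0 mOsm/kg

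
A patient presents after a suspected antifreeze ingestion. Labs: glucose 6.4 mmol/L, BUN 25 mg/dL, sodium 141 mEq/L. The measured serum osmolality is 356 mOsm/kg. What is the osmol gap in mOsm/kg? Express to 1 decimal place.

58.7 mOsm/kg

Calculated osmolality = 2·Na + glucose + BUN/2.8
= 2·141 + 6.4 + 25/2.8
= 282 + 6.40 + 8.93
= 297.33 mOsm/kg ≈ 297.3 mOsm/kg
Osmolar gap = measured − calculated = 356 − 297.3 = 58.7 mOsm/kg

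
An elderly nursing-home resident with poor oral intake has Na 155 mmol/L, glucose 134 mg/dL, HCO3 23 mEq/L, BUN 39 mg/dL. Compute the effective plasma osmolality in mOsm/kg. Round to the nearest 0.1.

Effective osmolality excludes urea (freely permeant across cell membranes):
2·Na + glucose/18
= 2·155 + 134/18
= 310 + 7.44
= 317.44 mOsm/kg

317.4 mOsm/kg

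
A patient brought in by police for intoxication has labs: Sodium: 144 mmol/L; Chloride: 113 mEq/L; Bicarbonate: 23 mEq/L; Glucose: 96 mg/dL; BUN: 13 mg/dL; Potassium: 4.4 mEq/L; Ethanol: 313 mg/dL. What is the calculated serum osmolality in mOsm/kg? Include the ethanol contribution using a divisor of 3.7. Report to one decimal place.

Calculated osmolality = 2·Na + glucose/18 + BUN/2.8 + ethanol/3.7
= 2·144 + 96/18 + 13/2.8 + 313/3.7
= 288 + 5.33 + 4.64 + 84.59
= 382.56 mOsm/kg

382.6 mOsm/kg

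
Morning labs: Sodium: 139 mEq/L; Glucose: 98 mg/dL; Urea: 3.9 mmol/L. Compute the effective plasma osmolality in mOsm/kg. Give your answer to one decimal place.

283.4 mOsm/kg

Effective osmolality excludes urea (freely permeant across cell membranes):
2·Na + glucose/18
= 2·139 + 98/18
= 278 + 5.44
= 283.44 mOsm/kg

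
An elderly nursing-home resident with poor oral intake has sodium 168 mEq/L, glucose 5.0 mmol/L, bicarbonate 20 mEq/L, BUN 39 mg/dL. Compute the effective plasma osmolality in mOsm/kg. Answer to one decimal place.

Effective osmolality excludes urea (freely permeant across cell membranes):
2·Na + glucose
= 2·168 + 5
= 336 + 5
= 341 mOsm/kg

341.0 mOsm/kg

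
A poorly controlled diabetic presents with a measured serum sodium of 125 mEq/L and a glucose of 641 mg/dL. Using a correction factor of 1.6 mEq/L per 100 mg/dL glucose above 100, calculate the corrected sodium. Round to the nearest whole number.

Corrected Na = measured Na + 1.6 · (glucose − 100)/100
= 125 + 1.6 · (641 − 100)/100
= 125 + 8.7
= 133.7 mEq/L

134 mEq/L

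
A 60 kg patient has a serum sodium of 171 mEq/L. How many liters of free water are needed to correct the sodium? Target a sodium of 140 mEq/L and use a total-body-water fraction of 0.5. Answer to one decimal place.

TBW = 0.5 · 60 = 30 L
Free water deficit = TBW · (Na/140 − 1)
= 30 · (171/140 − 1)
= 30 · 0.2214
= 6.64 L

6.6 L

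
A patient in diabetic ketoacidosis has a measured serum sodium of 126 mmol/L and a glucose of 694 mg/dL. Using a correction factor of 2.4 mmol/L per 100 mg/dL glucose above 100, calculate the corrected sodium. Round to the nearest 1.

Corrected Na = measured Na + 2.4 · (glucose − 100)/100
= 126 + 2.4 · (694 − 100)/100
= 126 + 14.3
= 140.3 mmol/L

140 mmol/L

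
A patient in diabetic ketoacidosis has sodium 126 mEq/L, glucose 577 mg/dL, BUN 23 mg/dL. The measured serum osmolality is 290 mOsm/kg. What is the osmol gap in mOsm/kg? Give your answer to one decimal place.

-2.3 mOsm/kg

Calculated osmolality = 2·Na + glucose/18 + BUN/2.8
= 2·126 + 577/18 + 23/2.8
= 252 + 32.06 + 8.21
= 292.27 mOsm/kg ≈ 292.3 mOsm/kg
Osmolar gap = measured − calculated = 290 − 292.3 = -2.3 mOsm/kg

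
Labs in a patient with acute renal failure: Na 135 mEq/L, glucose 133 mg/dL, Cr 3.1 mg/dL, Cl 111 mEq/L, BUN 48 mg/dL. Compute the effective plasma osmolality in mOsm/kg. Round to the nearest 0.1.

277.4 mOsm/kg

Effective osmolality excludes urea (freely permeant across cell membranes):
2·Na + glucose/18
= 2·135 + 133/18
= 270 + 7.39
= 277.39 mOsm/kg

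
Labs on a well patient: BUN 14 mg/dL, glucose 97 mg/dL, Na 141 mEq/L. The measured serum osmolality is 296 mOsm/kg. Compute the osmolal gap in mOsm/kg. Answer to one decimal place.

3.6 mOsm/kg

Calculated osmolality = 2·Na + glucose/18 + BUN/2.8
= 2·141 + 97/18 + 14/2.8
= 282 + 5.39 + 5
= 292.39 mOsm/kg ≈ 292.4 mOsm/kg
Osmolar gap = measured − calculated = 296 − 292.4 = 3.6 mOsm/kg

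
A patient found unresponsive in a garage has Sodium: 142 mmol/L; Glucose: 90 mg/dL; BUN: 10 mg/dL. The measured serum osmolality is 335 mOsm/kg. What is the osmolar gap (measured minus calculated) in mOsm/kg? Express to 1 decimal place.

Calculated osmolality = 2·Na + glucose/18 + BUN/2.8
= 2·142 + 90/18 + 10/2.8
= 284 + 5 + 3.57
= 292.57 mOsm/kg ≈ 292.6 mOsm/kg
Osmolar gap = measured − calculated = 335 − 292.6 = 42.4 mOsm/kg

42.4 mOsm/kg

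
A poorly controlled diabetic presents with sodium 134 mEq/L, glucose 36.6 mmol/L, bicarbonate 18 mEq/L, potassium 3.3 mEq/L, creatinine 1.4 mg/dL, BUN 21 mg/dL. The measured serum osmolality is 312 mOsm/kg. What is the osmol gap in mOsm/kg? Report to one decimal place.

-0.1 mOsm/kg

Calculated osmolality = 2·Na + glucose + BUN/2.8
= 2·134 + 36.6 + 21/2.8
= 268 + 36.60 + 7.50
= 312.1 mOsm/kg ≈ 312.1 mOsm/kg
Osmolar gap = measured − calculated = 312 − 312.1 = -0.1 mOsm/kg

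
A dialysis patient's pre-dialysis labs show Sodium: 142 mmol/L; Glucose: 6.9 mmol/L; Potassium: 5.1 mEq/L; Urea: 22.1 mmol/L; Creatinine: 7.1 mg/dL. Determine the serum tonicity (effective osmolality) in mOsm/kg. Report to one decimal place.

Effective osmolality excludes urea (freely permeant across cell membranes):
2·Na + glucose
= 2·142 + 6.9
= 284 + 6.9
= 290.9 mOsm/kg

290.9 mOsm/kg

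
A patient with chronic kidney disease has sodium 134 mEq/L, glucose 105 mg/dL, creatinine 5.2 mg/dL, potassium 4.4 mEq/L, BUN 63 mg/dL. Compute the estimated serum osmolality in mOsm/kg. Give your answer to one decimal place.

Calculated osmolality = 2·Na + glucose/18 + BUN/2.8
= 2·134 + 105/18 + 63/2.8
= 268 + 5.83 + 22.50
= 296.33 mOsm/kg

296.3 mOsm/kg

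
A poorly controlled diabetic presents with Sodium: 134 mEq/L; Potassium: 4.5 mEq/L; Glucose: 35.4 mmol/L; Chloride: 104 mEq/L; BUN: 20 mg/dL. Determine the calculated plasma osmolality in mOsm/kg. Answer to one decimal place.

310.5 mOsm/kg

Calculated osmolality = 2·Na + glucose + BUN/2.8
= 2·134 + 35.4 + 20/2.8
= 268 + 35.40 + 7.14
= 310.54 mOsm/kg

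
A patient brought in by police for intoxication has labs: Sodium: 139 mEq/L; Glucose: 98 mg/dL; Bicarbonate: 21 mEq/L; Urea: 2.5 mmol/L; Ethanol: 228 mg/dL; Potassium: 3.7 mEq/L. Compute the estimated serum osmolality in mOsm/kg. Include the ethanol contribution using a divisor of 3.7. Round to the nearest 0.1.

347.6 mOsm/kg

Calculated osmolality = 2·Na + glucose/18 + urea + ethanol/3.7
= 2·139 + 98/18 + 2.5 + 228/3.7
= 278 + 5.44 + 2.50 + 61.62
= 347.56 mOsm/kg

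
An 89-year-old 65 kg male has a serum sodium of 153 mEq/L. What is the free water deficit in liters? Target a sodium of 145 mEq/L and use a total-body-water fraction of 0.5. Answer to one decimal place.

TBW = 0.5 · 65 = 32.5 L
Free water deficit = TBW · (Na/145 − 1)
= 32.5 · (153/145 − 1)
= 32.5 · 0.0552
= 1.79 L

1.8 L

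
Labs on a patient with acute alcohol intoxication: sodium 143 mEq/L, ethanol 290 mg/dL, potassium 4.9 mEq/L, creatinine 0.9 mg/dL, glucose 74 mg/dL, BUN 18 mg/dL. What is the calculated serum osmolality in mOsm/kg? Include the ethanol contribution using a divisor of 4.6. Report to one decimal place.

359.6 mOsm/kg

Calculated osmolality = 2·Na + glucose/18 + BUN/2.8 + ethanol/4.6
= 2·143 + 74/18 + 18/2.8 + 290/4.6
= 286 + 4.11 + 6.43 + 63.04
= 359.58 mOsm/kg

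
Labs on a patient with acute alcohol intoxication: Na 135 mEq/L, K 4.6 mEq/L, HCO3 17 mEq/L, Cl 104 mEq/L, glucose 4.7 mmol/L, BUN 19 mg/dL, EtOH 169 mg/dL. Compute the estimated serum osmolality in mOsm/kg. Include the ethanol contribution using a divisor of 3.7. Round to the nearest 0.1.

327.2 mOsm/kg

Calculated osmolality = 2·Na + glucose + BUN/2.8 + ethanol/3.7
= 2·135 + 4.7 + 19/2.8 + 169/3.7
= 270 + 4.70 + 6.79 + 45.68
= 327.17 mOsm/kg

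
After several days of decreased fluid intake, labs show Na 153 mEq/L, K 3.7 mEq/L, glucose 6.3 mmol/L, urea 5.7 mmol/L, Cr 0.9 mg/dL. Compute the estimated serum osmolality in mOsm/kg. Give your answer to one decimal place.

318.0 mOsm/kg

Calculated osmolality = 2·Na + glucose + urea
= 2·153 + 6.3 + 5.7
= 306 + 6.30 + 5.70
= 318 mOsm/kg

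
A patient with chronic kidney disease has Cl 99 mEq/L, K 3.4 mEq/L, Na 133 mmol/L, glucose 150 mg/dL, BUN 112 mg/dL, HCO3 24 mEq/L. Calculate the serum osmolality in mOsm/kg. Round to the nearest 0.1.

314.3 mOsm/kg

Calculated osmolality = 2·Na + glucose/18 + BUN/2.8
= 2·133 + 150/18 + 112/2.8
= 266 + 8.33 + 40
= 314.33 mOsm/kg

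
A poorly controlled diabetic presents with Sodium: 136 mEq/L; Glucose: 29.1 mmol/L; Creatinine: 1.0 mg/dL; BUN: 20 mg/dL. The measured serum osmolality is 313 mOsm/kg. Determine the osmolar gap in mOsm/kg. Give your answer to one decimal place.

Calculated osmolality = 2·Na + glucose + BUN/2.8
= 2·136 + 29.1 + 20/2.8
= 272 + 29.10 + 7.14
= 308.24 mOsm/kg ≈ 308.2 mOsm/kg
Osmolar gap = measured − calculated = 313 − 308.2 = 4.8 mOsm/kg

4.8 mOsm/kg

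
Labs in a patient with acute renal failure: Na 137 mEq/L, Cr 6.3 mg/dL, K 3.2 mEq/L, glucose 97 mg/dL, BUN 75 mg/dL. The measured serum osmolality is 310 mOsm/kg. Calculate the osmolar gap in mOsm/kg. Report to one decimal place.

Calculated osmolality = 2·Na + glucose/18 + BUN/2.8
= 2·137 + 97/18 + 75/2.8
= 274 + 5.39 + 26.79
= 306.18 mOsm/kg ≈ 306.2 mOsm/kg
Osmolar gap = measured − calculated = 310 − 306.2 = 3.8 mOsm/kg

3.8 mOsm/kg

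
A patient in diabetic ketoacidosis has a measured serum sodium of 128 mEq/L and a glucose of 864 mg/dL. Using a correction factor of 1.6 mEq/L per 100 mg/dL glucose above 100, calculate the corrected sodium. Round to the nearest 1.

140 mEq/L

Corrected Na = measured Na + 1.6 · (glucose − 100)/100
= 128 + 1.6 · (864 − 100)/100
= 128 + 12.2
= 140.2 mEq/L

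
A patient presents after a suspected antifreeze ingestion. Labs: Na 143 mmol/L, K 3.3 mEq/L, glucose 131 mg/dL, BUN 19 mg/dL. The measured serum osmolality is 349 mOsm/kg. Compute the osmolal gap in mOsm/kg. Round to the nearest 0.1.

48.9 mOsm/kg

Calculated osmolality = 2·Na + glucose/18 + BUN/2.8
= 2·143 + 131/18 + 19/2.8
= 286 + 7.28 + 6.79
= 300.07 mOsm/kg ≈ 300.1 mOsm/kg
Osmolar gap = measured − calculated = 349 − 300.1 = 48.9 mOsm/kg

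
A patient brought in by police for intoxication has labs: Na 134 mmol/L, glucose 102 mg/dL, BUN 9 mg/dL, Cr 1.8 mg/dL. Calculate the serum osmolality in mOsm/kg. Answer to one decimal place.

276.9 mOsm/kg

Calculated osmolality = 2·Na + glucose/18 + BUN/2.8
= 2·134 + 102/18 + 9/2.8
= 268 + 5.67 + 3.21
= 276.88 mOsm/kg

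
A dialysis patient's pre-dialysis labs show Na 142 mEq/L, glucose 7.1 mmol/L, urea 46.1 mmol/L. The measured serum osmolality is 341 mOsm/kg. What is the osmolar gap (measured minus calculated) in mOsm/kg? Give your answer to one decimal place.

3.8 mOsm/kg

Calculated osmolality = 2·Na + glucose + urea
= 2·142 + 7.1 + 46.1
= 284 + 7.10 + 46.10
= 337.2 mOsm/kg ≈ 337.2 mOsm/kg
Osmolar gap = measured − calculated = 341 − 337.2 = 3.8 mOsm/kg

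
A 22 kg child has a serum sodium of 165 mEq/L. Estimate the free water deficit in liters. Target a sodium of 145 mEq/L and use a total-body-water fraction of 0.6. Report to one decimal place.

TBW = 0.6 · 22 = 13.2 L
Free water deficit = TBW · (Na/145 − 1)
= 13.2 · (165/145 − 1)
= 13.2 · 0.1379
= 1.82 L

1.8 L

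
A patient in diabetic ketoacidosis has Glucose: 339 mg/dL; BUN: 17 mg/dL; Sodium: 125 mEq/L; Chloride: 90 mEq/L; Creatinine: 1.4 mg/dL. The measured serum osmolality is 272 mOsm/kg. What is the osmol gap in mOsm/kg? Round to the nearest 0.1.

Calculated osmolality = 2·Na + glucose/18 + BUN/2.8
= 2·125 + 339/18 + 17/2.8
= 250 + 18.83 + 6.07
= 274.9 mOsm/kg ≈ 274.9 mOsm/kg
Osmolar gap = measured − calculated = 272 − 274.9 = -2.9 mOsm/kg

-2.9 mOsm/kg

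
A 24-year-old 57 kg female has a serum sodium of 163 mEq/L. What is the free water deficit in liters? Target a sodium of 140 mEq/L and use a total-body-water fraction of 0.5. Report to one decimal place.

TBW = 0.5 · 57 = 28.5 L
Free water deficit = TBW · (Na/140 − 1)
= 28.5 · (163/140 − 1)
= 28.5 · 0.1643
= 4.68 L

4.7 L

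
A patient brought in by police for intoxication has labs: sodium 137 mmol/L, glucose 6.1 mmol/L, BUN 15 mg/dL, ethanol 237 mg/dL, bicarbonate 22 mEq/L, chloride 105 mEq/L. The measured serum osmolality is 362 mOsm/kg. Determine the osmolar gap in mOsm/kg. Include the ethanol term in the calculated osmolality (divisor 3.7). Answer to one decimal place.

12.5 mOsm/kg

Calculated osmolality = 2·Na + glucose + BUN/2.8 + ethanol/3.7
= 2·137 + 6.1 + 15/2.8 + 237/3.7
= 274 + 6.10 + 5.36 + 64.05
= 349.51 mOsm/kg ≈ 349.5 mOsm/kg
Osmolar gap = measured − calculated = 362 − 349.5 = 12.5 mOsm/kg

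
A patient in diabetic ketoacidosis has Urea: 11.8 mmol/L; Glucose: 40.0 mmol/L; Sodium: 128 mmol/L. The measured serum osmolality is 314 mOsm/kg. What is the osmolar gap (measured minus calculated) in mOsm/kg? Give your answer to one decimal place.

6.2 mOsm/kg

Calculated osmolality = 2·Na + glucose + urea
= 2·128 + 40 + 11.8
= 256 + 40 + 11.80
= 307.8 mOsm/kg ≈ 307.8 mOsm/kg
Osmolar gap = measured − calculated = 314 − 307.8 = 6.2 mOsm/kg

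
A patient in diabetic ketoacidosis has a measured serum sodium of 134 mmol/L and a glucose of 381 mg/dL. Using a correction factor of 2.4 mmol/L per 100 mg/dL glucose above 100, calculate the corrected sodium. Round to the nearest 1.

141 mmol/L

Corrected Na = measured Na + 2.4 · (glucose − 100)/100
= 134 + 2.4 · (381 − 100)/100
= 134 + 6.7
= 140.7 mmol/L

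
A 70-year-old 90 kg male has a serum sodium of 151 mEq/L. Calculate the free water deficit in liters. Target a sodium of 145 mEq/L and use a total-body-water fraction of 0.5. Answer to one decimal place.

1.9 L

TBW = 0.5 · 90 = 45 L
Free water deficit = TBW · (Na/145 − 1)
= 45 · (151/145 − 1)
= 45 · 0.0414
= 1.86 L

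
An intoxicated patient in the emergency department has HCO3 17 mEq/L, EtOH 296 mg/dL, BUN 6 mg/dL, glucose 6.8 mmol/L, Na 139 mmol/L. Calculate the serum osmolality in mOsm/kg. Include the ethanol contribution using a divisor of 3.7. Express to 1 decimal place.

366.9 mOsm/kg

Calculated osmolality = 2·Na + glucose + BUN/2.8 + ethanol/3.7
= 2·139 + 6.8 + 6/2.8 + 296/3.7
= 278 + 6.80 + 2.14 + 80
= 366.94 mOsm/kg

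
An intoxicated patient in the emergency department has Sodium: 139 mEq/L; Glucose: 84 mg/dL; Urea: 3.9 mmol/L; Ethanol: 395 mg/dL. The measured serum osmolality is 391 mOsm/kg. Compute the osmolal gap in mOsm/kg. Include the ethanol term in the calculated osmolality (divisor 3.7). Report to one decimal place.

Calculated osmolality = 2·Na + glucose/18 + urea + ethanol/3.7
= 2·139 + 84/18 + 3.9 + 395/3.7
= 278 + 4.67 + 3.90 + 106.76
= 393.33 mOsm/kg ≈ 393.3 mOsm/kg
Osmolar gap = measured − calculated = 391 − 393.3 = -2.3 mOsm/kg

-2.3 mOsm/kg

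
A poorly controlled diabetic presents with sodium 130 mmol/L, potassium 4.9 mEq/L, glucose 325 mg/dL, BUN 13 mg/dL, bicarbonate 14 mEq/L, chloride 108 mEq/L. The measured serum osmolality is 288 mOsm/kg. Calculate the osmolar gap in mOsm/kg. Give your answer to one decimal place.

Calculated osmolality = 2·Na + glucose/18 + BUN/2.8
= 2·130 + 325/18 + 13/2.8
= 260 + 18.06 + 4.64
= 282.7 mOsm/kg ≈ 282.7 mOsm/kg
Osmolar gap = measured − calculated = 288 − 282.7 = 5.3 mOsm/kg

5.3 mOsm/kg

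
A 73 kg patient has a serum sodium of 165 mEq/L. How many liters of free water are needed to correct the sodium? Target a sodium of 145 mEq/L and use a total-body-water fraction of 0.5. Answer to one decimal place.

5.0 L

TBW = 0.5 · 73 = 36.5 L
Free water deficit = TBW · (Na/145 − 1)
= 36.5 · (165/145 − 1)
= 36.5 · 0.1379
= 5.03 L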